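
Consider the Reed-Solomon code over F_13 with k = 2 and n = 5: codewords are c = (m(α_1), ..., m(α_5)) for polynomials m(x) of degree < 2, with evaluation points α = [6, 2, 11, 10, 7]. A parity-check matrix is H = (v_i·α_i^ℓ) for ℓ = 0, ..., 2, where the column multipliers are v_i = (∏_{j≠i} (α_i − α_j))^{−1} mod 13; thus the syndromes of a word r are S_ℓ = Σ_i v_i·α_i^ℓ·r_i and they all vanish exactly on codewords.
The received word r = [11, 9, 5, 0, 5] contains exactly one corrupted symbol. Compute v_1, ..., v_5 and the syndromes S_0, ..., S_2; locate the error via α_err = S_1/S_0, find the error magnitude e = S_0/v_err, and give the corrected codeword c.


S = (1, 11, 4), error at position 3, error magnitude e = 11, c = [11, 9, 7, 0, 5].

Step 1: column multipliers v_i = (∏_{j≠i}(α_i − α_j))^{−1} mod 13.
  i = 1 (α = 6): (6−2)(6−11)(6−10)(6−7) = 4·(−5)·(−4)·(−1) = −80 ≡ 11, so v_1 = 11^{−1} = 6 (mod 13).
  i = 2 (α = 2): (2−6)(2−11)(2−10)(2−7) = (−4)·(−9)·(−8)·(−5) = 1440 ≡ 10, so v_2 = 10^{−1} = 4 (mod 13).
  i = 3 (α = 11): (11−6)(11−2)(11−10)(11−7) = 5·9·1·4 = 180 ≡ 11, so v_3 = 11^{−1} = 6 (mod 13).
  i = 4 (α = 10): (10−6)(10−2)(10−11)(10−7) = 4·8·(−1)·3 = −96 ≡ 8, so v_4 = 8^{−1} = 5 (mod 13).
  i = 5 (α = 7): (7−6)(7−2)(7−11)(7−10) = 1·5·(−4)·(−3) = 60 ≡ 8, so v_5 = 8^{−1} = 5 (mod 13).
  v = [6, 4, 6, 5, 5].
Step 2: syndromes of r = [11, 9, 5, 0, 5] (all sums mod 13).
  S_0 = Σ v_i r_i = 6·11 + 4·9 + 6·5 + 5·0 + 5·5 = 157 ≡ 1.
  S_1 = Σ v_i α_i r_i = 6·6·11 + 4·2·9 + 6·11·5 + 5·10·0 + 5·7·5 = 973 ≡ 11.
  α_i^2 mod 13 = [10, 4, 4, 9, 10].
  S_2 = Σ v_i α_i^2 r_i = 6·10·11 + 4·4·9 + 6·4·5 + 5·9·0 + 5·10·5 = 1174 ≡ 4.
  S = (1, 11, 4) ≠ 0, so r is not a codeword (an error is present).
Step 3: locate the error. For a single error e at position i, S_ℓ = v_i·e·α_i^ℓ, so α_err = S_1/S_0.
  S_0^{−1} = 1^{−1} = 1 (mod 13), so α_err = 11·1 = 11 ≡ 11 = α_3. Error position i = 3.
  Consistency check: S_2/S_1 = 4·6 = 24 ≡ 11 = α_err ✓ (single-error assumption holds).
Step 4: error magnitude e = S_0/v_3 = S_0·∏_{j≠3}(α_3 − α_j) = 1·11 = 11 ≡ 11 (mod 13).
Step 5: correct position 3: c_3 = r_3 − e = 5 − 11 ≡ 7 (mod 13). Hence c = [11, 9, 7, 0, 5].
  Check: interpolating c through the α_i gives m(x) = 8 + 7·x (degree < 2) with m(α_i) = c_i for every i, so c is indeed a codeword.


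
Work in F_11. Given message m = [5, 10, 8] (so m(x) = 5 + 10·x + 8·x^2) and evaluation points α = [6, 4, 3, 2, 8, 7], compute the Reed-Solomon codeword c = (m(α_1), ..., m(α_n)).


c = [1, 8, 8, 2, 3, 5]

Message polynomial: m(x) = 5 + 10·x + 8·x^2 (mod 11).
For each evaluation point α_i, compute m(α_i) mod 11:
  α_1 = 6: Horner steps 8 → 3 → 1, so m(6) = 1.
  α_2 = 4: Horner steps 8 → 9 → 8, so m(4) = 8.
  α_3 = 3: Horner steps 8 → 1 → 8, so m(3) = 8.
  α_4 = 2: Horner steps 8 → 4 → 2, so m(2) = 2.
  α_5 = 8: Horner steps 8 → 8 → 3, so m(8) = 3.
  α_6 = 7: Horner steps 8 → 0 → 5, so m(7) = 5.
Codeword c = [1, 8, 8, 2, 3, 5] ∈ F_11^6.


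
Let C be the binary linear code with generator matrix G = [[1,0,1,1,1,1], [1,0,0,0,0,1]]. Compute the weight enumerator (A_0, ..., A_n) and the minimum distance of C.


Weight distribution: A_0 = 1, A_2 = 1, A_3 = 1, A_5 = 1. Minimum distance d = 2.

Enumerate all 2^2 = 4 messages m ∈ F_2^2.
For each, compute codeword c = mG in F_2^6, then tally its weight.
  m = 00 → c = 000000, weight = 0.
  m = 10 → c = 101111, weight = 5.
  m = 01 → c = 100001, weight = 2.
  m = 11 → c = 001110, weight = 3.
Tally weights:
  weight 0: 1 codewords.
  weight 2: 1 codewords.
  weight 3: 1 codewords.
  weight 5: 1 codewords.
Minimum distance d = smallest w > 0 with A_w > 0 = 2.
Sanity: Σ A_w = 4 = 2^2 = 4 ✓.


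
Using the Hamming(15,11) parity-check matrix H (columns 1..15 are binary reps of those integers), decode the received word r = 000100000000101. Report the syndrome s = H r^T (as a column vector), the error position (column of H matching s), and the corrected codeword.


s = (0, 1, 1, 0)^T, error position = 6, corrected codeword c = 000101000000101

Compute s = H r^T mod 2 one row at a time:
  s_1 = 0 + 0 + 0 + 0 + 0 + 1 + 0 + 1 = 2 ≡ 0 (mod 2).
  s_2 = 1 + 0 + 0 + 0 + 0 + 1 + 0 + 1 = 3 ≡ 1 (mod 2).
  s_3 = 0 + 0 + 0 + 0 + 0 + 0 + 0 + 1 = 1 ≡ 1 (mod 2).
  s_4 = 0 + 0 + 0 + 0 + 0 + 0 + 1 + 1 = 2 ≡ 0 (mod 2).
s = (0, 1, 1, 0)^T — this equals column 6 of H (binary 0110), so error is at position 6.
Correct: flip bit 6 of r = 000100000000101 to get c = 000101000000101.


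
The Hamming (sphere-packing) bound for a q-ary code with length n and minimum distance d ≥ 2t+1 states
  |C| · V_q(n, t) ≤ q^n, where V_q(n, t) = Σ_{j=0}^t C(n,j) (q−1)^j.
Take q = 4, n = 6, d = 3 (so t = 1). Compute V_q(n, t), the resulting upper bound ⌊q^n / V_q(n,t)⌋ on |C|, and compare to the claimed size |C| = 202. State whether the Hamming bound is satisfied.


V_q(n, t) = 19, q^n = 4096, Hamming bound = 215, |C| = 202 ≤ bound (satisfied).

Step 1: Compute V_q(n, t) = Σ_{j=0}^1 C(n, j) (q−1)^j.
  j = 0: C(6,0)·(3)^0 = 1·1 = 1.
  j = 1: C(6,1)·(3)^1 = 6·3 = 18.
  V_q(n, t) = 1 + 18 = 19.
Step 2: q^n = 4^6 = 4096.
Step 3: Hamming bound ⌊q^n / V_q(n,t)⌋ = ⌊4096/19⌋ = 215.
Step 4: Compare |C| = 202 to 215: satisfied.
The claimed |C| lies below the Hamming bound.


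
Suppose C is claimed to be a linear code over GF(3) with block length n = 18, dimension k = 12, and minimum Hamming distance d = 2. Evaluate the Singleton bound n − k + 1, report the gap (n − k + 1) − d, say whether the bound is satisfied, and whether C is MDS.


Singleton RHS = n − k + 1 = 7, slack = 5, bound satisfied, not MDS.

Singleton bound: d ≤ n − k + 1.
Here n = 18, k = 12, so n − k + 1 = 7.
Given d = 2, check d ≤ 7: YES.
Slack = (n − k + 1) − d = 5.
The code is NOT MDS (slack = 5 > 0).
Description: the claimed parameters are [18, 12, 2]_3; such a code would be non-MDS.


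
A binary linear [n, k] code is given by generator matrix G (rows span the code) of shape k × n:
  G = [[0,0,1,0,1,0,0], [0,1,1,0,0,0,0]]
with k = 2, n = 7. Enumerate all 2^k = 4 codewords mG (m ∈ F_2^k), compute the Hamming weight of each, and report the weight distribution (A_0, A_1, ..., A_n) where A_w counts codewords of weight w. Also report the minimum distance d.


Weight distribution: A_0 = 1, A_2 = 3. Minimum distance d = 2.

Enumerate all 2^2 = 4 messages m ∈ F_2^2.
For each, compute codeword c = mG in F_2^7, then tally its weight.
  m = 00 → c = 0000000, weight = 0.
  m = 10 → c = 0010100, weight = 2.
  m = 01 → c = 0110000, weight = 2.
  m = 11 → c = 0100100, weight = 2.
Tally weights:
  weight 0: 1 codewords.
  weight 2: 3 codewords.
Minimum distance d = smallest w > 0 with A_w > 0 = 2.
Sanity: Σ A_w = 4 = 2^2 = 4 ✓.


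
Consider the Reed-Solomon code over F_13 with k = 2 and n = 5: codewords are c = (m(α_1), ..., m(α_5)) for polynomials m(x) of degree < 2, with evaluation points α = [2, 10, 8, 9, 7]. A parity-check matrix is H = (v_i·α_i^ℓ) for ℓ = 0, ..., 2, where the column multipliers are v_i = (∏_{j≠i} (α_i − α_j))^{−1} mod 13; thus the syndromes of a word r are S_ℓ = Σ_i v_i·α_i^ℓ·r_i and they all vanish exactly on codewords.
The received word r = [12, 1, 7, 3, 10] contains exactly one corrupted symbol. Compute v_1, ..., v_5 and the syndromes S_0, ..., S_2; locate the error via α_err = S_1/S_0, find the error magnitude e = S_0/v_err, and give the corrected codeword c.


S = (1, 9, 3), error at position 4, error magnitude e = 12, c = [12, 1, 7, 4, 10].

Step 1: column multipliers v_i = (∏_{j≠i}(α_i − α_j))^{−1} mod 13.
  i = 1 (α = 2): (2−10)(2−8)(2−9)(2−7) = (−8)·(−6)·(−7)·(−5) = 1680 ≡ 3, so v_1 = 3^{−1} = 9 (mod 13).
  i = 2 (α = 10): (10−2)(10−8)(10−9)(10−7) = 8·2·1·3 = 48 ≡ 9, so v_2 = 9^{−1} = 3 (mod 13).
  i = 3 (α = 8): (8−2)(8−10)(8−9)(8−7) = 6·(−2)·(−1)·1 = 12 ≡ 12, so v_3 = 12^{−1} = 12 (mod 13).
  i = 4 (α = 9): (9−2)(9−10)(9−8)(9−7) = 7·(−1)·1·2 = −14 ≡ 12, so v_4 = 12^{−1} = 12 (mod 13).
  i = 5 (α = 7): (7−2)(7−10)(7−8)(7−9) = 5·(−3)·(−1)·(−2) = −30 ≡ 9, so v_5 = 9^{−1} = 3 (mod 13).
  v = [9, 3, 12, 12, 3].
Step 2: syndromes of r = [12, 1, 7, 3, 10] (all sums mod 13).
  S_0 = Σ v_i r_i = 9·12 + 3·1 + 12·7 + 12·3 + 3·10 = 261 ≡ 1.
  S_1 = Σ v_i α_i r_i = 9·2·12 + 3·10·1 + 12·8·7 + 12·9·3 + 3·7·10 = 1452 ≡ 9.
  α_i^2 mod 13 = [4, 9, 12, 3, 10].
  S_2 = Σ v_i α_i^2 r_i = 9·4·12 + 3·9·1 + 12·12·7 + 12·3·3 + 3·10·10 = 1875 ≡ 3.
  S = (1, 9, 3) ≠ 0, so r is not a codeword (an error is present).
Step 3: locate the error. For a single error e at position i, S_ℓ = v_i·e·α_i^ℓ, so α_err = S_1/S_0.
  S_0^{−1} = 1^{−1} = 1 (mod 13), so α_err = 9·1 = 9 ≡ 9 = α_4. Error position i = 4.
  Consistency check: S_2/S_1 = 3·3 = 9 ≡ 9 = α_err ✓ (single-error assumption holds).
Step 4: error magnitude e = S_0/v_4 = S_0·∏_{j≠4}(α_4 − α_j) = 1·12 = 12 ≡ 12 (mod 13).
Step 5: correct position 4: c_4 = r_4 − e = 3 − 12 ≡ 4 (mod 13). Hence c = [12, 1, 7, 4, 10].
  Check: interpolating c through the α_i gives m(x) = 5 + 10·x (degree < 2) with m(α_i) = c_i for every i, so c is indeed a codeword.


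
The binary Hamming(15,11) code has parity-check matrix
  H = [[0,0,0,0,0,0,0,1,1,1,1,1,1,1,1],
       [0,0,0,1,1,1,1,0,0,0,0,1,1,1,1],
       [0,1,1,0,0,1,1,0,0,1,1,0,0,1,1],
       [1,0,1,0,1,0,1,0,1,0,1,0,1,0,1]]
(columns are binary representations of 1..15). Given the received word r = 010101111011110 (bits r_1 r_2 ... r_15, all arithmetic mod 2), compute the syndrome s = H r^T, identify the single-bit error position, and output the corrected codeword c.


s = (0, 0, 1, 0)^T, error position = 2, corrected codeword c = 000101111011110

Compute s = H r^T mod 2 one row at a time:
  s_1 = 1 + 1 + 0 + 1 + 1 + 1 + 1 + 0 = 6 ≡ 0 (mod 2).
  s_2 = 1 + 0 + 1 + 1 + 1 + 1 + 1 + 0 = 6 ≡ 0 (mod 2).
  s_3 = 1 + 0 + 1 + 1 + 0 + 1 + 1 + 0 = 5 ≡ 1 (mod 2).
  s_4 = 0 + 0 + 0 + 1 + 1 + 1 + 1 + 0 = 4 ≡ 0 (mod 2).
s = (0, 0, 1, 0)^T — this equals column 2 of H (binary 0010), so error is at position 2.
Correct: flip bit 2 of r = 010101111011110 to get c = 000101111011110.


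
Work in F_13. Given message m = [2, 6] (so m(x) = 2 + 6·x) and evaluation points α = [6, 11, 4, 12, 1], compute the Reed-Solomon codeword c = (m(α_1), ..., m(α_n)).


c = [12, 3, 0, 9, 8]

Message polynomial: m(x) = 2 + 6·x (mod 13).
For each evaluation point α_i, compute m(α_i) mod 13:
  α_1 = 6: Horner steps 6 → 12, so m(6) = 12.
  α_2 = 11: Horner steps 6 → 3, so m(11) = 3.
  α_3 = 4: Horner steps 6 → 0, so m(4) = 0.
  α_4 = 12: Horner steps 6 → 9, so m(12) = 9.
  α_5 = 1: Horner steps 6 → 8, so m(1) = 8.
Codeword c = [12, 3, 0, 9, 8] ∈ F_13^5.


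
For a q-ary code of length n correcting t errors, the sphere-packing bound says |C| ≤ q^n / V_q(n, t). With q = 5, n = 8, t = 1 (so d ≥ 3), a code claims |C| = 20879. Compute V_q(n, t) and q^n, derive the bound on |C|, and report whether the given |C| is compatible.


V_q(n, t) = 33, q^n = 390625, Hamming bound = 11837, |C| = 20879 > bound (violated).

Step 1: Compute V_q(n, t) = Σ_{j=0}^1 C(n, j) (q−1)^j.
  j = 0: C(8,0)·(4)^0 = 1·1 = 1.
  j = 1: C(8,1)·(4)^1 = 8·4 = 32.
  V_q(n, t) = 1 + 32 = 33.
Step 2: q^n = 5^8 = 390625.
Step 3: Hamming bound ⌊q^n / V_q(n,t)⌋ = ⌊390625/33⌋ = 11837.
Step 4: Compare |C| = 20879 to 11837: violated.
The claimed |C| lies above the Hamming bound, so no 5-ary code of length 8 with d ≥ 3 can have 20879 codewords.


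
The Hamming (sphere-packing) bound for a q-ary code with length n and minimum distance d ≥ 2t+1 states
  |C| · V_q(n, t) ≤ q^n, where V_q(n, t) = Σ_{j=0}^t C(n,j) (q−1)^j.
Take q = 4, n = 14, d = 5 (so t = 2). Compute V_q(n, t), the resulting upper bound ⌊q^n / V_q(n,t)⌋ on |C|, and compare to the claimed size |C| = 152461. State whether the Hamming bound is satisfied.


V_q(n, t) = 862, q^n = 268435456, Hamming bound = 311410, |C| = 152461 ≤ bound (satisfied).

Step 1: Compute V_q(n, t) = Σ_{j=0}^2 C(n, j) (q−1)^j.
  j = 0: C(14,0)·(3)^0 = 1·1 = 1.
  j = 1: C(14,1)·(3)^1 = 14·3 = 42.
  j = 2: C(14,2)·(3)^2 = 91·9 = 819.
  V_q(n, t) = 1 + 42 + 819 = 862.
Step 2: q^n = 4^14 = 268435456.
Step 3: Hamming bound ⌊q^n / V_q(n,t)⌋ = ⌊268435456/862⌋ = 311410.
Step 4: Compare |C| = 152461 to 311410: satisfied.
The claimed |C| lies below the Hamming bound.


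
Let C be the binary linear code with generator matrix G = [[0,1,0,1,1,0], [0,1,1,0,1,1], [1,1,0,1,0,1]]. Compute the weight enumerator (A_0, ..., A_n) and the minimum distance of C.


Weight distribution: A_0 = 1, A_3 = 4, A_4 = 3. Minimum distance d = 3.

Enumerate all 2^3 = 8 messages m ∈ F_2^3.
For each, compute codeword c = mG in F_2^6, then tally its weight.
  m = 000 → c = 000000, weight = 0.
  m = 100 → c = 010110, weight = 3.
  m = 010 → c = 011011, weight = 4.
  m = 110 → c = 001101, weight = 3.
  m = 001 → c = 110101, weight = 4.
  m = 101 → c = 100011, weight = 3.
  m = 011 → c = 101110, weight = 4.
  m = 111 → c = 111000, weight = 3.
Tally weights:
  weight 0: 1 codewords.
  weight 3: 4 codewords.
  weight 4: 3 codewords.
Minimum distance d = smallest w > 0 with A_w > 0 = 3.
Sanity: Σ A_w = 8 = 2^3 = 8 ✓.


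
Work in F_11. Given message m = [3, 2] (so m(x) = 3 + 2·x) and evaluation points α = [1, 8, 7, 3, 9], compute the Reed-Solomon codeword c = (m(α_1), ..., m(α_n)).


c = [5, 8, 6, 9, 10]

Message polynomial: m(x) = 3 + 2·x (mod 11).
For each evaluation point α_i, compute m(α_i) mod 11:
  α_1 = 1: Horner steps 2 → 5, so m(1) = 5.
  α_2 = 8: Horner steps 2 → 8, so m(8) = 8.
  α_3 = 7: Horner steps 2 → 6, so m(7) = 6.
  α_4 = 3: Horner steps 2 → 9, so m(3) = 9.
  α_5 = 9: Horner steps 2 → 10, so m(9) = 10.
Codeword c = [5, 8, 6, 9, 10] ∈ F_11^5.


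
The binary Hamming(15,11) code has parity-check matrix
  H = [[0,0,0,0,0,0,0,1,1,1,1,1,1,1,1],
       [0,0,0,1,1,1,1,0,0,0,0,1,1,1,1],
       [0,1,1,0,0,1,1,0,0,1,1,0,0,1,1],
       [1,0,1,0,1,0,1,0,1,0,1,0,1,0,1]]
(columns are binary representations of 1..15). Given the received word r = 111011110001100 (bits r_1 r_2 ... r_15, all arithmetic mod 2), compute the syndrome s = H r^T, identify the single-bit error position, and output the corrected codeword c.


s = (1, 1, 0, 1)^T, error position = 13, corrected codeword c = 111011110001000

Compute s = H r^T mod 2 one row at a time:
  s_1 = 1 + 0 + 0 + 0 + 1 + 1 + 0 + 0 = 3 ≡ 1 (mod 2).
  s_2 = 0 + 1 + 1 + 1 + 1 + 1 + 0 + 0 = 5 ≡ 1 (mod 2).
  s_3 = 1 + 1 + 1 + 1 + 0 + 0 + 0 + 0 = 4 ≡ 0 (mod 2).
  s_4 = 1 + 1 + 1 + 1 + 0 + 0 + 1 + 0 = 5 ≡ 1 (mod 2).
s = (1, 1, 0, 1)^T — this equals column 13 of H (binary 1101), so error is at position 13.
Correct: flip bit 13 of r = 111011110001100 to get c = 111011110001000.


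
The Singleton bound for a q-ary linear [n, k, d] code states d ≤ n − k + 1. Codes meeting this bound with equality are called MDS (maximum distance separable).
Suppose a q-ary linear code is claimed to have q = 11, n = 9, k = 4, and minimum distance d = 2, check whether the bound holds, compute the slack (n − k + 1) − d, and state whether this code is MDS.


Singleton RHS = n − k + 1 = 6, slack = 4, bound satisfied, not MDS.

Singleton bound: d ≤ n − k + 1.
Here n = 9, k = 4, so n − k + 1 = 6.
Given d = 2, check d ≤ 6: YES.
Slack = (n − k + 1) − d = 4.
The code is NOT MDS (slack = 4 > 0).
Description: the claimed parameters are [9, 4, 2]_11; such a code would be non-MDS.


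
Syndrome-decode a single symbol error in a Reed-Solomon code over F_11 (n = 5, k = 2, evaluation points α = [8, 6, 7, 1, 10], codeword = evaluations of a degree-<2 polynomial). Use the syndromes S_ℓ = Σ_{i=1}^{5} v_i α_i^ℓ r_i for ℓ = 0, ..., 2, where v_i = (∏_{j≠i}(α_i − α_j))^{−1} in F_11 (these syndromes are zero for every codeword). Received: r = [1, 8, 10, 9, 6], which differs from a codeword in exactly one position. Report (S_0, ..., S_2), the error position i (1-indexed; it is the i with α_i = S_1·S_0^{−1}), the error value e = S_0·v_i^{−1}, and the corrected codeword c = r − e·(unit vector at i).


S = (8, 3, 8), error at position 5, error magnitude e = 1, c = [1, 8, 10, 9, 5].

Step 1: column multipliers v_i = (∏_{j≠i}(α_i − α_j))^{−1} mod 11.
  i = 1 (α = 8): (8−6)(8−7)(8−1)(8−10) = 2·1·7·(−2) = −28 ≡ 5, so v_1 = 5^{−1} = 9 (mod 11).
  i = 2 (α = 6): (6−8)(6−7)(6−1)(6−10) = (−2)·(−1)·5·(−4) = −40 ≡ 4, so v_2 = 4^{−1} = 3 (mod 11).
  i = 3 (α = 7): (7−8)(7−6)(7−1)(7−10) = (−1)·1·6·(−3) = 18 ≡ 7, so v_3 = 7^{−1} = 8 (mod 11).
  i = 4 (α = 1): (1−8)(1−6)(1−7)(1−10) = (−7)·(−5)·(−6)·(−9) = 1890 ≡ 9, so v_4 = 9^{−1} = 5 (mod 11).
  i = 5 (α = 10): (10−8)(10−6)(10−7)(10−1) = 2·4·3·9 = 216 ≡ 7, so v_5 = 7^{−1} = 8 (mod 11).
  v = [9, 3, 8, 5, 8].
Step 2: syndromes of r = [1, 8, 10, 9, 6] (all sums mod 11).
  S_0 = Σ v_i r_i = 9·1 + 3·8 + 8·10 + 5·9 + 8·6 = 206 ≡ 8.
  S_1 = Σ v_i α_i r_i = 9·8·1 + 3·6·8 + 8·7·10 + 5·1·9 + 8·10·6 = 1301 ≡ 3.
  α_i^2 mod 11 = [9, 3, 5, 1, 1].
  S_2 = Σ v_i α_i^2 r_i = 9·9·1 + 3·3·8 + 8·5·10 + 5·1·9 + 8·1·6 = 646 ≡ 8.
  S = (8, 3, 8) ≠ 0, so r is not a codeword (an error is present).
Step 3: locate the error. For a single error e at position i, S_ℓ = v_i·e·α_i^ℓ, so α_err = S_1/S_0.
  S_0^{−1} = 8^{−1} = 7 (mod 11), so α_err = 3·7 = 21 ≡ 10 = α_5. Error position i = 5.
  Consistency check: S_2/S_1 = 8·4 = 32 ≡ 10 = α_err ✓ (single-error assumption holds).
Step 4: error magnitude e = S_0/v_5 = S_0·∏_{j≠5}(α_5 − α_j) = 8·7 = 56 ≡ 1 (mod 11).
Step 5: correct position 5: c_5 = r_5 − e = 6 − 1 ≡ 5 (mod 11). Hence c = [1, 8, 10, 9, 5].
  Check: interpolating c through the α_i gives m(x) = 7 + 2·x (degree < 2) with m(α_i) = c_i for every i, so c is indeed a codeword.


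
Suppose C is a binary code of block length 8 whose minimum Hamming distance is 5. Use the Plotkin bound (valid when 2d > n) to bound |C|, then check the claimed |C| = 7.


Plotkin bound M ≤ 4; given |C| = 7 > bound (violated).

Check applicability: 2d = 10, n = 8.
2d − n = 2 > 0, so Plotkin applies.
Compute d/(2d−n) = 5/2 ≈ 2.5000.
⌊d/(2d−n)⌋ = 2.
Plotkin bound: M ≤ 2·2 = 4.
Given |C| = 7, check: VIOLATED.
This |C| is above the Plotkin bound, so no binary code with n = 8, d = 5 and 7 codewords exists.


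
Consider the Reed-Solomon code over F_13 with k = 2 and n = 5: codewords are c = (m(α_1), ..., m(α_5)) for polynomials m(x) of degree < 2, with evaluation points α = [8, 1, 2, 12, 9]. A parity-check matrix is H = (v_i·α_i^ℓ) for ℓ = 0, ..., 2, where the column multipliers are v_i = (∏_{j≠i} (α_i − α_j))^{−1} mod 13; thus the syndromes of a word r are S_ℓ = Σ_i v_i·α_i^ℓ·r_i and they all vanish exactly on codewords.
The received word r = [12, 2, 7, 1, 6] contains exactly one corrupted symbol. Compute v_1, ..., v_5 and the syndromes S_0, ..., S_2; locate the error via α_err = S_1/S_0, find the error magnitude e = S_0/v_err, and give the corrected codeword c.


S = (7, 1, 2), error at position 3, error magnitude e = 11, c = [12, 2, 9, 1, 6].

Step 1: column multipliers v_i = (∏_{j≠i}(α_i − α_j))^{−1} mod 13.
  i = 1 (α = 8): (8−1)(8−2)(8−12)(8−9) = 7·6·(−4)·(−1) = 168 ≡ 12, so v_1 = 12^{−1} = 12 (mod 13).
  i = 2 (α = 1): (1−8)(1−2)(1−12)(1−9) = (−7)·(−1)·(−11)·(−8) = 616 ≡ 5, so v_2 = 5^{−1} = 8 (mod 13).
  i = 3 (α = 2): (2−8)(2−1)(2−12)(2−9) = (−6)·1·(−10)·(−7) = −420 ≡ 9, so v_3 = 9^{−1} = 3 (mod 13).
  i = 4 (α = 12): (12−8)(12−1)(12−2)(12−9) = 4·11·10·3 = 1320 ≡ 7, so v_4 = 7^{−1} = 2 (mod 13).
  i = 5 (α = 9): (9−8)(9−1)(9−2)(9−12) = 1·8·7·(−3) = −168 ≡ 1, so v_5 = 1^{−1} = 1 (mod 13).
  v = [12, 8, 3, 2, 1].
Step 2: syndromes of r = [12, 2, 7, 1, 6] (all sums mod 13).
  S_0 = Σ v_i r_i = 12·12 + 8·2 + 3·7 + 2·1 + 1·6 = 189 ≡ 7.
  S_1 = Σ v_i α_i r_i = 12·8·12 + 8·1·2 + 3·2·7 + 2·12·1 + 1·9·6 = 1288 ≡ 1.
  α_i^2 mod 13 = [12, 1, 4, 1, 3].
  S_2 = Σ v_i α_i^2 r_i = 12·12·12 + 8·1·2 + 3·4·7 + 2·1·1 + 1·3·6 = 1848 ≡ 2.
  S = (7, 1, 2) ≠ 0, so r is not a codeword (an error is present).
Step 3: locate the error. For a single error e at position i, S_ℓ = v_i·e·α_i^ℓ, so α_err = S_1/S_0.
  S_0^{−1} = 7^{−1} = 2 (mod 13), so α_err = 1·2 = 2 ≡ 2 = α_3. Error position i = 3.
  Consistency check: S_2/S_1 = 2·1 = 2 ≡ 2 = α_err ✓ (single-error assumption holds).
Step 4: error magnitude e = S_0/v_3 = S_0·∏_{j≠3}(α_3 − α_j) = 7·9 = 63 ≡ 11 (mod 13).
Step 5: correct position 3: c_3 = r_3 − e = 7 − 11 ≡ 9 (mod 13). Hence c = [12, 2, 9, 1, 6].
  Check: interpolating c through the α_i gives m(x) = 8 + 7·x (degree < 2) with m(α_i) = c_i for every i, so c is indeed a codeword.


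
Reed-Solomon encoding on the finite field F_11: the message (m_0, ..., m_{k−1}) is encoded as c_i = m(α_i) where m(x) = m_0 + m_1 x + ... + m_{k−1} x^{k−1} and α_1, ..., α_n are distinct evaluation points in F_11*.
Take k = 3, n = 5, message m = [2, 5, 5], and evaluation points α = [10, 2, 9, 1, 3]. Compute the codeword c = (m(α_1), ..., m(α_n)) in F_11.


c = [2, 10, 1, 1, 7]

Message polynomial: m(x) = 2 + 5·x + 5·x^2 (mod 11).
For each evaluation point α_i, compute m(α_i) mod 11:
  α_1 = 10: Horner steps 5 → 0 → 2, so m(10) = 2.
  α_2 = 2: Horner steps 5 → 4 → 10, so m(2) = 10.
  α_3 = 9: Horner steps 5 → 6 → 1, so m(9) = 1.
  α_4 = 1: Horner steps 5 → 10 → 1, so m(1) = 1.
  α_5 = 3: Horner steps 5 → 9 → 7, so m(3) = 7.
Codeword c = [2, 10, 1, 1, 7] ∈ F_11^5.


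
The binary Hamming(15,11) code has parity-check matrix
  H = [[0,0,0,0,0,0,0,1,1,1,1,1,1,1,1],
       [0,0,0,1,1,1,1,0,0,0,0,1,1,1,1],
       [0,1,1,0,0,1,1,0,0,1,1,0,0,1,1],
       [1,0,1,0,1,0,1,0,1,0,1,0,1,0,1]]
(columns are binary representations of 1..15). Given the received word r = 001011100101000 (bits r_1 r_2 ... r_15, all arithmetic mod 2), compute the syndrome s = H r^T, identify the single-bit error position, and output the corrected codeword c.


s = (0, 0, 0, 1)^T, error position = 1, corrected codeword c = 101011100101000

Compute s = H r^T mod 2 one row at a time:
  s_1 = 0 + 0 + 1 + 0 + 1 + 0 + 0 + 0 = 2 ≡ 0 (mod 2).
  s_2 = 0 + 1 + 1 + 1 + 1 + 0 + 0 + 0 = 4 ≡ 0 (mod 2).
  s_3 = 0 + 1 + 1 + 1 + 1 + 0 + 0 + 0 = 4 ≡ 0 (mod 2).
  s_4 = 0 + 1 + 1 + 1 + 0 + 0 + 0 + 0 = 3 ≡ 1 (mod 2).
s = (0, 0, 0, 1)^T — this equals column 1 of H (binary 0001), so error is at position 1.
Correct: flip bit 1 of r = 001011100101000 to get c = 101011100101000.


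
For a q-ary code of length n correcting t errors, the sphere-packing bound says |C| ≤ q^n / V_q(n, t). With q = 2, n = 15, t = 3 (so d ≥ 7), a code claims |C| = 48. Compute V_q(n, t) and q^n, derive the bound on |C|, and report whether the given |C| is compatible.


V_q(n, t) = 576, q^n = 32768, Hamming bound = 56, |C| = 48 ≤ bound (satisfied).

Step 1: Compute V_q(n, t) = Σ_{j=0}^3 C(n, j) (q−1)^j.
  j = 0: C(15,0)·(1)^0 = 1·1 = 1.
  j = 1: C(15,1)·(1)^1 = 15·1 = 15.
  j = 2: C(15,2)·(1)^2 = 105·1 = 105.
  j = 3: C(15,3)·(1)^3 = 455·1 = 455.
  V_q(n, t) = 1 + 15 + 105 + 455 = 576.
Step 2: q^n = 2^15 = 32768.
Step 3: Hamming bound ⌊q^n / V_q(n,t)⌋ = ⌊32768/576⌋ = 56.
Step 4: Compare |C| = 48 to 56: satisfied.
The claimed |C| lies below the Hamming bound.


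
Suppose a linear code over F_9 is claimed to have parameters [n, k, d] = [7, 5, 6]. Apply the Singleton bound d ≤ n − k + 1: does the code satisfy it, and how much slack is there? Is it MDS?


Singleton RHS = n − k + 1 = 3, slack = -3, bound violated (no such code; not MDS).

Singleton bound: d ≤ n − k + 1.
Here n = 7, k = 5, so n − k + 1 = 3.
Given d = 6, check d ≤ 3: NO.
Slack = (n − k + 1) − d = -3.
The slack is negative: d = 6 exceeds n − k + 1 = 3 by 3, so the Singleton bound is violated and no linear [7, 5, 6]_9 code can exist. In particular it is not MDS (MDS requires d = n − k + 1 exactly).
Description: the claimed parameters are [7, 5, 6]_9; such a code would be impossible (violates the Singleton bound).


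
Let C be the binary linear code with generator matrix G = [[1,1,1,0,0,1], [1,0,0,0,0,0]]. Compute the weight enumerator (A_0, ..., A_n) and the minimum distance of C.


Weight distribution: A_0 = 1, A_1 = 1, A_3 = 1, A_4 = 1. Minimum distance d = 1.

Enumerate all 2^2 = 4 messages m ∈ F_2^2.
For each, compute codeword c = mG in F_2^6, then tally its weight.
  m = 00 → c = 000000, weight = 0.
  m = 10 → c = 111001, weight = 4.
  m = 01 → c = 100000, weight = 1.
  m = 11 → c = 011001, weight = 3.
Tally weights:
  weight 0: 1 codewords.
  weight 1: 1 codewords.
  weight 3: 1 codewords.
  weight 4: 1 codewords.
Minimum distance d = smallest w > 0 with A_w > 0 = 1.
Sanity: Σ A_w = 4 = 2^2 = 4 ✓.


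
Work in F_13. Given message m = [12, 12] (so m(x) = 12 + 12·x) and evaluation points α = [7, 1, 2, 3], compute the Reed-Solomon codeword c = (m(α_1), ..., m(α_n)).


c = [5, 11, 10, 9]

Message polynomial: m(x) = 12 + 12·x (mod 13).
For each evaluation point α_i, compute m(α_i) mod 13:
  α_1 = 7: Horner steps 12 → 5, so m(7) = 5.
  α_2 = 1: Horner steps 12 → 11, so m(1) = 11.
  α_3 = 2: Horner steps 12 → 10, so m(2) = 10.
  α_4 = 3: Horner steps 12 → 9, so m(3) = 9.
Codeword c = [5, 11, 10, 9] ∈ F_13^4.


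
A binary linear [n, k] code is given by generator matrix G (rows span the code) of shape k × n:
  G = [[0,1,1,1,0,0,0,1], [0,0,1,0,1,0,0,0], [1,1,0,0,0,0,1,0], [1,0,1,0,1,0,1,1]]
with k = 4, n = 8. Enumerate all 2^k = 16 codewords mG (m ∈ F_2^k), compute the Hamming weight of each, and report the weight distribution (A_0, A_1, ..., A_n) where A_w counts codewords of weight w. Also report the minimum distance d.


Weight distribution: A_0 = 1, A_2 = 4, A_3 = 2, A_4 = 3, A_5 = 6. Minimum distance d = 2.

Enumerate all 2^4 = 16 messages m ∈ F_2^4.
For each, compute codeword c = mG in F_2^8, then tally its weight.
  m = 0000 → c = 00000000, weight = 0.
  m = 1000 → c = 01110001, weight = 4.
  m = 0100 → c = 00101000, weight = 2.
  m = 1100 → c = 01011001, weight = 4.
  m = 0010 → c = 11000010, weight = 3.
  m = 1010 → c = 10110011, weight = 5.
  m = 0110 → c = 11101010, weight = 5.
  m = 1110 → c = 10011011, weight = 5.
  m = 0001 → c = 10101011, weight = 5.
  m = 1001 → c = 11011010, weight = 5.
  m = 0101 → c = 10000011, weight = 3.
  m = 1101 → c = 11110010, weight = 5.
  m = 0011 → c = 01101001, weight = 4.
  m = 1011 → c = 00011000, weight = 2.
  m = 0111 → c = 01000001, weight = 2.
  m = 1111 → c = 00110000, weight = 2.
Tally weights:
  weight 0: 1 codewords.
  weight 2: 4 codewords.
  weight 3: 2 codewords.
  weight 4: 3 codewords.
  weight 5: 6 codewords.
Minimum distance d = smallest w > 0 with A_w > 0 = 2.
Sanity: Σ A_w = 16 = 2^4 = 16 ✓.


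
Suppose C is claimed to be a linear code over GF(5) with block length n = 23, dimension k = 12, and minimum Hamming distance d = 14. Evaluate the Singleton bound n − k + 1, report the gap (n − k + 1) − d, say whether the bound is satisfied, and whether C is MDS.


Singleton RHS = n − k + 1 = 12, slack = -2, bound violated (no such code; not MDS).

Singleton bound: d ≤ n − k + 1.
Here n = 23, k = 12, so n − k + 1 = 12.
Given d = 14, check d ≤ 12: NO.
Slack = (n − k + 1) − d = -2.
The slack is negative: d = 14 exceeds n − k + 1 = 12 by 2, so the Singleton bound is violated and no linear [23, 12, 14]_5 code can exist. In particular it is not MDS (MDS requires d = n − k + 1 exactly).
Description: the claimed parameters are [23, 12, 14]_5; such a code would be impossible (violates the Singleton bound).


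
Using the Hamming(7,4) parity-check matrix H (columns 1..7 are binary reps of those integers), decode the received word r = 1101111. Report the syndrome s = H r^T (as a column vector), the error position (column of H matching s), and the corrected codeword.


s = (0, 1, 1)^T, error position = 3, corrected codeword c = 1111111

Compute s = H r^T mod 2 one row at a time:
  s_1 = 1 + 1 + 1 + 1 = 4 ≡ 0 (mod 2).
  s_2 = 1 + 0 + 1 + 1 = 3 ≡ 1 (mod 2).
  s_3 = 1 + 0 + 1 + 1 = 3 ≡ 1 (mod 2).
s = (0, 1, 1)^T — this equals column 3 of H (binary 011), so error is at position 3.
Correct: flip bit 3 of r = 1101111 to get c = 1111111.


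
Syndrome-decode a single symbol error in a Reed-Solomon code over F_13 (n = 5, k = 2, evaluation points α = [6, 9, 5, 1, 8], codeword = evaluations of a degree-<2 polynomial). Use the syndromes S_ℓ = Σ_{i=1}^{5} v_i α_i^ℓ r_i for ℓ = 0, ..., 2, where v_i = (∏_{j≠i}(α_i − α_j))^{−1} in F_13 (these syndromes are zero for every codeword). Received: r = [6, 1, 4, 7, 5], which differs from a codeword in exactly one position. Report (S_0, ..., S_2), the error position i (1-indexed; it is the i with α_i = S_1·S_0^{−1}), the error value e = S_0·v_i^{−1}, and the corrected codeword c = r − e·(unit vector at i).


S = (8, 9, 2), error at position 1, error magnitude e = 6, c = [0, 1, 4, 7, 5].

Step 1: column multipliers v_i = (∏_{j≠i}(α_i − α_j))^{−1} mod 13.
  i = 1 (α = 6): (6−9)(6−5)(6−1)(6−8) = (−3)·1·5·(−2) = 30 ≡ 4, so v_1 = 4^{−1} = 10 (mod 13).
  i = 2 (α = 9): (9−6)(9−5)(9−1)(9−8) = 3·4·8·1 = 96 ≡ 5, so v_2 = 5^{−1} = 8 (mod 13).
  i = 3 (α = 5): (5−6)(5−9)(5−1)(5−8) = (−1)·(−4)·4·(−3) = −48 ≡ 4, so v_3 = 4^{−1} = 10 (mod 13).
  i = 4 (α = 1): (1−6)(1−9)(1−5)(1−8) = (−5)·(−8)·(−4)·(−7) = 1120 ≡ 2, so v_4 = 2^{−1} = 7 (mod 13).
  i = 5 (α = 8): (8−6)(8−9)(8−5)(8−1) = 2·(−1)·3·7 = −42 ≡ 10, so v_5 = 10^{−1} = 4 (mod 13).
  v = [10, 8, 10, 7, 4].
Step 2: syndromes of r = [6, 1, 4, 7, 5] (all sums mod 13).
  S_0 = Σ v_i r_i = 10·6 + 8·1 + 10·4 + 7·7 + 4·5 = 177 ≡ 8.
  S_1 = Σ v_i α_i r_i = 10·6·6 + 8·9·1 + 10·5·4 + 7·1·7 + 4·8·5 = 841 ≡ 9.
  α_i^2 mod 13 = [10, 3, 12, 1, 12].
  S_2 = Σ v_i α_i^2 r_i = 10·10·6 + 8·3·1 + 10·12·4 + 7·1·7 + 4·12·5 = 1393 ≡ 2.
  S = (8, 9, 2) ≠ 0, so r is not a codeword (an error is present).
Step 3: locate the error. For a single error e at position i, S_ℓ = v_i·e·α_i^ℓ, so α_err = S_1/S_0.
  S_0^{−1} = 8^{−1} = 5 (mod 13), so α_err = 9·5 = 45 ≡ 6 = α_1. Error position i = 1.
  Consistency check: S_2/S_1 = 2·3 = 6 ≡ 6 = α_err ✓ (single-error assumption holds).
Step 4: error magnitude e = S_0/v_1 = S_0·∏_{j≠1}(α_1 − α_j) = 8·4 = 32 ≡ 6 (mod 13).
Step 5: correct position 1: c_1 = r_1 − e = 6 − 6 ≡ 0 (mod 13). Hence c = [0, 1, 4, 7, 5].
  Check: interpolating c through the α_i gives m(x) = 11 + 9·x (degree < 2) with m(α_i) = c_i for every i, so c is indeed a codeword.


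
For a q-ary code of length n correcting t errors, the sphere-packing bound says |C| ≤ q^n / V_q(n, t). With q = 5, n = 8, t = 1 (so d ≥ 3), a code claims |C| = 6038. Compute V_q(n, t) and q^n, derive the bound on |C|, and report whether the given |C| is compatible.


V_q(n, t) = 33, q^n = 390625, Hamming bound = 11837, |C| = 6038 ≤ bound (satisfied).

Step 1: Compute V_q(n, t) = Σ_{j=0}^1 C(n, j) (q−1)^j.
  j = 0: C(8,0)·(4)^0 = 1·1 = 1.
  j = 1: C(8,1)·(4)^1 = 8·4 = 32.
  V_q(n, t) = 1 + 32 = 33.
Step 2: q^n = 5^8 = 390625.
Step 3: Hamming bound ⌊q^n / V_q(n,t)⌋ = ⌊390625/33⌋ = 11837.
Step 4: Compare |C| = 6038 to 11837: satisfied.
The claimed |C| lies below the Hamming bound.


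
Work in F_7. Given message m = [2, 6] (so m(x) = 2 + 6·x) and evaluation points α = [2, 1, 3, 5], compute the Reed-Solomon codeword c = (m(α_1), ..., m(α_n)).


c = [0, 1, 6, 4]

Message polynomial: m(x) = 2 + 6·x (mod 7).
For each evaluation point α_i, compute m(α_i) mod 7:
  α_1 = 2: Horner steps 6 → 0, so m(2) = 0.
  α_2 = 1: Horner steps 6 → 1, so m(1) = 1.
  α_3 = 3: Horner steps 6 → 6, so m(3) = 6.
  α_4 = 5: Horner steps 6 → 4, so m(5) = 4.
Codeword c = [0, 1, 6, 4] ∈ F_7^4.


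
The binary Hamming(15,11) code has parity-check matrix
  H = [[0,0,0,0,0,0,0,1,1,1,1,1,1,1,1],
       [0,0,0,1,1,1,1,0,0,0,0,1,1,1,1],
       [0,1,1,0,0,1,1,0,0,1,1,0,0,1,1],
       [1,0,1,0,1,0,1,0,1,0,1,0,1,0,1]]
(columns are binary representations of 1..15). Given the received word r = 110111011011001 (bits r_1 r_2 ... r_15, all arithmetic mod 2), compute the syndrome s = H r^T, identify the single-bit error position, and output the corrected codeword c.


s = (1, 1, 0, 1)^T, error position = 13, corrected codeword c = 110111011011101

Compute s = H r^T mod 2 one row at a time:
  s_1 = 1 + 1 + 0 + 1 + 1 + 0 + 0 + 1 = 5 ≡ 1 (mod 2).
  s_2 = 1 + 1 + 1 + 0 + 1 + 0 + 0 + 1 = 5 ≡ 1 (mod 2).
  s_3 = 1 + 0 + 1 + 0 + 0 + 1 + 0 + 1 = 4 ≡ 0 (mod 2).
  s_4 = 1 + 0 + 1 + 0 + 1 + 1 + 0 + 1 = 5 ≡ 1 (mod 2).
s = (1, 1, 0, 1)^T — this equals column 13 of H (binary 1101), so error is at position 13.
Correct: flip bit 13 of r = 110111011011001 to get c = 110111011011101.


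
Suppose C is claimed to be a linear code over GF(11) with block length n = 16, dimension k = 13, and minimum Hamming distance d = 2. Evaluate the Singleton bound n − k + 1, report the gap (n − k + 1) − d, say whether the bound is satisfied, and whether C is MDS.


Singleton RHS = n − k + 1 = 4, slack = 2, bound satisfied, not MDS.

Singleton bound: d ≤ n − k + 1.
Here n = 16, k = 13, so n − k + 1 = 4.
Given d = 2, check d ≤ 4: YES.
Slack = (n − k + 1) − d = 2.
The code is NOT MDS (slack = 2 > 0).
Description: the claimed parameters are [16, 13, 2]_11; such a code would be non-MDS.


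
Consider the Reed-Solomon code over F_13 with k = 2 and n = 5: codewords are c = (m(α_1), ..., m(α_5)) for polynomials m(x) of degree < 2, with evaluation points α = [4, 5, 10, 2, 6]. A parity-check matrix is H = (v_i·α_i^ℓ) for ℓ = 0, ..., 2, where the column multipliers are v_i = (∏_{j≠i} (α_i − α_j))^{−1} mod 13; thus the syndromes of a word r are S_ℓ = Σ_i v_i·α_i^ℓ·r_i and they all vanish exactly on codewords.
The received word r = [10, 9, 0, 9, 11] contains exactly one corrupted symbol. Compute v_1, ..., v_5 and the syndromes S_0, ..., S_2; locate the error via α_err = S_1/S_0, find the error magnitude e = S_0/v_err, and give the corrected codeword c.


S = (9, 6, 4), error at position 2, error magnitude e = 5, c = [10, 4, 0, 9, 11].

Step 1: column multipliers v_i = (∏_{j≠i}(α_i − α_j))^{−1} mod 13.
  i = 1 (α = 4): (4−5)(4−10)(4−2)(4−6) = (−1)·(−6)·2·(−2) = −24 ≡ 2, so v_1 = 2^{−1} = 7 (mod 13).
  i = 2 (α = 5): (5−4)(5−10)(5−2)(5−6) = 1·(−5)·3·(−1) = 15 ≡ 2, so v_2 = 2^{−1} = 7 (mod 13).
  i = 3 (α = 10): (10−4)(10−5)(10−2)(10−6) = 6·5·8·4 = 960 ≡ 11, so v_3 = 11^{−1} = 6 (mod 13).
  i = 4 (α = 2): (2−4)(2−5)(2−10)(2−6) = (−2)·(−3)·(−8)·(−4) = 192 ≡ 10, so v_4 = 10^{−1} = 4 (mod 13).
  i = 5 (α = 6): (6−4)(6−5)(6−10)(6−2) = 2·1·(−4)·4 = −32 ≡ 7, so v_5 = 7^{−1} = 2 (mod 13).
  v = [7, 7, 6, 4, 2].
Step 2: syndromes of r = [10, 9, 0, 9, 11] (all sums mod 13).
  S_0 = Σ v_i r_i = 7·10 + 7·9 + 6·0 + 4·9 + 2·11 = 191 ≡ 9.
  S_1 = Σ v_i α_i r_i = 7·4·10 + 7·5·9 + 6·10·0 + 4·2·9 + 2·6·11 = 799 ≡ 6.
  α_i^2 mod 13 = [3, 12, 9, 4, 10].
  S_2 = Σ v_i α_i^2 r_i = 7·3·10 + 7·12·9 + 6·9·0 + 4·4·9 + 2·10·11 = 1330 ≡ 4.
  S = (9, 6, 4) ≠ 0, so r is not a codeword (an error is present).
Step 3: locate the error. For a single error e at position i, S_ℓ = v_i·e·α_i^ℓ, so α_err = S_1/S_0.
  S_0^{−1} = 9^{−1} = 3 (mod 13), so α_err = 6·3 = 18 ≡ 5 = α_2. Error position i = 2.
  Consistency check: S_2/S_1 = 4·11 = 44 ≡ 5 = α_err ✓ (single-error assumption holds).
Step 4: error magnitude e = S_0/v_2 = S_0·∏_{j≠2}(α_2 − α_j) = 9·2 = 18 ≡ 5 (mod 13).
Step 5: correct position 2: c_2 = r_2 − e = 9 − 5 ≡ 4 (mod 13). Hence c = [10, 4, 0, 9, 11].
  Check: interpolating c through the α_i gives m(x) = 8 + 7·x (degree < 2) with m(α_i) = c_i for every i, so c is indeed a codeword.


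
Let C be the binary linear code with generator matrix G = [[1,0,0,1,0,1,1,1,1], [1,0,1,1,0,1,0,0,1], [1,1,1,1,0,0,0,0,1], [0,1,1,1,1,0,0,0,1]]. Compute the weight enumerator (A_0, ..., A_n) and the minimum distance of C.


Weight distribution: A_0 = 1, A_2 = 2, A_3 = 1, A_4 = 1, A_5 = 6, A_6 = 4, A_7 = 1. Minimum distance d = 2.

Enumerate all 2^4 = 16 messages m ∈ F_2^4.
For each, compute codeword c = mG in F_2^9, then tally its weight.
  m = 0000 → c = 000000000, weight = 0.
  m = 1000 → c = 100101111, weight = 6.
  m = 0100 → c = 101101001, weight = 5.
  m = 1100 → c = 001000110, weight = 3.
  m = 0010 → c = 111100001, weight = 5.
  m = 1010 → c = 011001110, weight = 5.
  m = 0110 → c = 010001000, weight = 2.
  m = 1110 → c = 110100111, weight = 6.
  m = 0001 → c = 011110001, weight = 5.
  m = 1001 → c = 111011110, weight = 7.
  m = 0101 → c = 110011000, weight = 4.
  m = 1101 → c = 010110111, weight = 6.
  m = 0011 → c = 100010000, weight = 2.
  m = 1011 → c = 000111111, weight = 6.
  m = 0111 → c = 001111001, weight = 5.
  m = 1111 → c = 101010110, weight = 5.
Tally weights:
  weight 0: 1 codewords.
  weight 2: 2 codewords.
  weight 3: 1 codewords.
  weight 4: 1 codewords.
  weight 5: 6 codewords.
  weight 6: 4 codewords.
  weight 7: 1 codewords.
Minimum distance d = smallest w > 0 with A_w > 0 = 2.
Sanity: Σ A_w = 16 = 2^4 = 16 ✓.


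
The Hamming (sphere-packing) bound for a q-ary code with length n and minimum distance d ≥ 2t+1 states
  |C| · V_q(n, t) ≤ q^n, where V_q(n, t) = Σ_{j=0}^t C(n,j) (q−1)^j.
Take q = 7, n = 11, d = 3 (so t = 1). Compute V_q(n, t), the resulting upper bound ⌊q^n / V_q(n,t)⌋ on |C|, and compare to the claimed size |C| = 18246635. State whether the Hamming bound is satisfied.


V_q(n, t) = 67, q^n = 1977326743, Hamming bound = 29512339, |C| = 18246635 ≤ bound (satisfied).

Step 1: Compute V_q(n, t) = Σ_{j=0}^1 C(n, j) (q−1)^j.
  j = 0: C(11,0)·(6)^0 = 1·1 = 1.
  j = 1: C(11,1)·(6)^1 = 11·6 = 66.
  V_q(n, t) = 1 + 66 = 67.
Step 2: q^n = 7^11 = 1977326743.
Step 3: Hamming bound ⌊q^n / V_q(n,t)⌋ = ⌊1977326743/67⌋ = 29512339.
Step 4: Compare |C| = 18246635 to 29512339: satisfied.
The claimed |C| lies below the Hamming bound.


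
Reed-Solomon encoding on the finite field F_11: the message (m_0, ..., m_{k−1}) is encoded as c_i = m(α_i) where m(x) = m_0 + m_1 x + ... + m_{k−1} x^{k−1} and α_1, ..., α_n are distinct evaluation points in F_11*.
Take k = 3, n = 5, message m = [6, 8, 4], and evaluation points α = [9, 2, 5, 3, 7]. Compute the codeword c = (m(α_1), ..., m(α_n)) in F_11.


c = [6, 5, 3, 0, 5]

Message polynomial: m(x) = 6 + 8·x + 4·x^2 (mod 11).
For each evaluation point α_i, compute m(α_i) mod 11:
  α_1 = 9: Horner steps 4 → 0 → 6, so m(9) = 6.
  α_2 = 2: Horner steps 4 → 5 → 5, so m(2) = 5.
  α_3 = 5: Horner steps 4 → 6 → 3, so m(5) = 3.
  α_4 = 3: Horner steps 4 → 9 → 0, so m(3) = 0.
  α_5 = 7: Horner steps 4 → 3 → 5, so m(7) = 5.
Codeword c = [6, 5, 3, 0, 5] ∈ F_11^5.


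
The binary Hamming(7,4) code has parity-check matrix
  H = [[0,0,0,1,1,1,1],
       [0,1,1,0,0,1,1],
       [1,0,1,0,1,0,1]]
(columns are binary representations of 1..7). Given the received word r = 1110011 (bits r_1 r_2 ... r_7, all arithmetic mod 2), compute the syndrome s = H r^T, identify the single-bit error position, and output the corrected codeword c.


s = (0, 0, 1)^T, error position = 1, corrected codeword c = 0110011

Compute s = H r^T mod 2 one row at a time:
  s_1 = 0 + 0 + 1 + 1 = 2 ≡ 0 (mod 2).
  s_2 = 1 + 1 + 1 + 1 = 4 ≡ 0 (mod 2).
  s_3 = 1 + 1 + 0 + 1 = 3 ≡ 1 (mod 2).
s = (0, 0, 1)^T — this equals column 1 of H (binary 001), so error is at position 1.
Correct: flip bit 1 of r = 1110011 to get c = 0110011.
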